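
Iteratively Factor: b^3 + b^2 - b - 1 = (b + 1)*(b^2 - 1) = (b - 1)*(b + 1)*(b + 1)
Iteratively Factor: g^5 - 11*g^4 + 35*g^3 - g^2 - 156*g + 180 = (g - 3)*(g^4 - 8*g^3 + 11*g^2 + 32*g - 60) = (g - 5)*(g - 3)*(g^3 - 3*g^2 - 4*g + 12) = (g - 5)*(g - 3)*(g - 2)*(g^2 - g - 6) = (g - 5)*(g - 3)^2*(g - 2)*(g + 2)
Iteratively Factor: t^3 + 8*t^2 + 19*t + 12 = (t + 1)*(t^2 + 7*t + 12) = (t + 1)*(t + 4)*(t + 3)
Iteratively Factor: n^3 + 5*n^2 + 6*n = (n)*(n^2 + 5*n + 6) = n*(n + 3)*(n + 2)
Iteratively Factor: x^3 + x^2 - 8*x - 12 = (x - 3)*(x^2 + 4*x + 4) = (x - 3)*(x + 2)*(x + 2)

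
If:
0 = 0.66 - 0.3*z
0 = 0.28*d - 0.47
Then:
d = 1.68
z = 2.20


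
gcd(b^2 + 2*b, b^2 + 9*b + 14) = b + 2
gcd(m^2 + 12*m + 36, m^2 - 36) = m + 6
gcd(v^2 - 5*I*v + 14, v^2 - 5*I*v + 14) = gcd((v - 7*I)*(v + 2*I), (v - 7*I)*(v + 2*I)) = v^2 - 5*I*v + 14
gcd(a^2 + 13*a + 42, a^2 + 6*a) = a + 6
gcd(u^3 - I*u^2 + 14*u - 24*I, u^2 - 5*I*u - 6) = u^2 - 5*I*u - 6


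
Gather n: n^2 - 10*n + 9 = n^2 - 10*n + 9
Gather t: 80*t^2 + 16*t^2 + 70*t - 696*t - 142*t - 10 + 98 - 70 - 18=96*t^2 - 768*t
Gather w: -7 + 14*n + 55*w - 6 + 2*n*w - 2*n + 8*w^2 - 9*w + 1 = 12*n + 8*w^2 + w*(2*n + 46) - 12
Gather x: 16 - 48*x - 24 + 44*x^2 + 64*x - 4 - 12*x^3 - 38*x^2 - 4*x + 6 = -12*x^3 + 6*x^2 + 12*x - 6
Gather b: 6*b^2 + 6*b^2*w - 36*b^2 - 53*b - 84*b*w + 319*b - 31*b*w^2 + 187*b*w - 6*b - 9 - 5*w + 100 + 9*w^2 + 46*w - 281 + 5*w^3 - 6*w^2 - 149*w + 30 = b^2*(6*w - 30) + b*(-31*w^2 + 103*w + 260) + 5*w^3 + 3*w^2 - 108*w - 160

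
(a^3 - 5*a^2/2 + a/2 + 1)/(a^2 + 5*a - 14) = (2*a^2 - a - 1)/(2*(a + 7))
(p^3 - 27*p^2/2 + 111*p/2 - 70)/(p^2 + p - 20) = (2*p^2 - 19*p + 35)/(2*(p + 5))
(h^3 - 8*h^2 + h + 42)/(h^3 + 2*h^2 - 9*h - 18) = (h - 7)/(h + 3)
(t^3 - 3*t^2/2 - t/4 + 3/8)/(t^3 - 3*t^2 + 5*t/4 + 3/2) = (t - 1/2)/(t - 2)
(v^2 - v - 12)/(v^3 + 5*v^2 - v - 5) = (v^2 - v - 12)/(v^3 + 5*v^2 - v - 5)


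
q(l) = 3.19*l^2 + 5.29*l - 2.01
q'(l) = 6.38*l + 5.29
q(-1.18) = -3.81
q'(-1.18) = -2.24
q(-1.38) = -3.24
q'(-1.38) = -3.51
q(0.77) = 3.95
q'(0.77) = 10.20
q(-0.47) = -3.79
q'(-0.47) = 2.29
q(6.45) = 164.82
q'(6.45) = 46.44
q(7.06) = 194.34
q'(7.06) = 50.33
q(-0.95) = -4.16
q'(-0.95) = -0.77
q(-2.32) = 2.89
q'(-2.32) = -9.51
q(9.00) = 303.99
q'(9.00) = 62.71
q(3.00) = 42.57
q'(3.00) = 24.43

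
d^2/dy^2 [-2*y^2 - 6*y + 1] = -4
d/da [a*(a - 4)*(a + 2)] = 3*a^2 - 4*a - 8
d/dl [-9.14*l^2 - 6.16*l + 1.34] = -18.28*l - 6.16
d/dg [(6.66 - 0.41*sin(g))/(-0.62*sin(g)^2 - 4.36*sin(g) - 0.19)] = (-0.2542*sin(g)^2 + 8.2584*sin(g) + 29.1155)*cos(g)/(0.3844*sin(g)^4 + 5.4064*sin(g)^3 + 19.2452*sin(g)^2 + 1.6568*sin(g) + 0.0361)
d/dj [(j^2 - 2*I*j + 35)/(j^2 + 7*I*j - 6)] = (9*I*j^2 - 82*j - 233*I)/(j^4 + 14*I*j^3 - 61*j^2 - 84*I*j + 36)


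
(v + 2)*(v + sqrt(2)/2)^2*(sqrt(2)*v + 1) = sqrt(2)*v^4 + 2*sqrt(2)*v^3 + 3*v^3 + 3*sqrt(2)*v^2/2 + 6*v^2 + v/2 + 3*sqrt(2)*v + 1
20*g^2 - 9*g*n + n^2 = (-5*g + n)*(-4*g + n)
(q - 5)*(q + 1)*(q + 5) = q^3 + q^2 - 25*q - 25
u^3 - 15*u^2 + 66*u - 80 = (u - 8)*(u - 5)*(u - 2)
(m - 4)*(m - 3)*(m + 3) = m^3 - 4*m^2 - 9*m + 36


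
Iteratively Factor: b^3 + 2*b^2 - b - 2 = (b + 2)*(b^2 - 1) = (b - 1)*(b + 2)*(b + 1)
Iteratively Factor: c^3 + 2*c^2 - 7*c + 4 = (c + 4)*(c^2 - 2*c + 1) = (c - 1)*(c + 4)*(c - 1)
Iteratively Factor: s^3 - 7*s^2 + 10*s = (s)*(s^2 - 7*s + 10) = s*(s - 5)*(s - 2)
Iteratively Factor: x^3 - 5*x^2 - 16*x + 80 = (x - 4)*(x^2 - x - 20) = (x - 5)*(x - 4)*(x + 4)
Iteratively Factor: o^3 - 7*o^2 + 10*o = (o)*(o^2 - 7*o + 10) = o*(o - 5)*(o - 2)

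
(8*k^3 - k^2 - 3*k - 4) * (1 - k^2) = -8*k^5 + k^4 + 11*k^3 + 3*k^2 - 3*k - 4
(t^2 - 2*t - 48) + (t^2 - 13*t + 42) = 2*t^2 - 15*t - 6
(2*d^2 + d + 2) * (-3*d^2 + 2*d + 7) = -6*d^4 + d^3 + 10*d^2 + 11*d + 14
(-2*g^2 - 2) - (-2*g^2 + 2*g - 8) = 6 - 2*g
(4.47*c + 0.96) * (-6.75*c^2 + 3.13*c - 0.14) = -30.1725*c^3 + 7.5111*c^2 + 2.379*c - 0.1344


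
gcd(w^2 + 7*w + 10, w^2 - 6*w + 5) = 1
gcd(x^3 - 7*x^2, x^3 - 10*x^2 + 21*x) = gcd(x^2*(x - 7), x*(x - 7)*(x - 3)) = x^2 - 7*x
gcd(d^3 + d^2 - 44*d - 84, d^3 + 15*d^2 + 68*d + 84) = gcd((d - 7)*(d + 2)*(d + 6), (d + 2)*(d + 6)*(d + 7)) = d^2 + 8*d + 12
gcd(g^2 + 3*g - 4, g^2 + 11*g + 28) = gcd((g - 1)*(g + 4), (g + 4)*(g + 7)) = g + 4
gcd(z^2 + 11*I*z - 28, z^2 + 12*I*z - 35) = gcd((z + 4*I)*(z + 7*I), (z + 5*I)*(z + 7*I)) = z + 7*I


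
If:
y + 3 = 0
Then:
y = -3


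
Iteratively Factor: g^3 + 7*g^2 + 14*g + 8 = (g + 4)*(g^2 + 3*g + 2) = (g + 1)*(g + 4)*(g + 2)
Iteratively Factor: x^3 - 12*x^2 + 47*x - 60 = (x - 3)*(x^2 - 9*x + 20) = (x - 5)*(x - 3)*(x - 4)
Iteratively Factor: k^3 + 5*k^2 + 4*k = (k)*(k^2 + 5*k + 4) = k*(k + 1)*(k + 4)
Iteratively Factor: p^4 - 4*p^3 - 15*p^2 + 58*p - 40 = (p - 1)*(p^3 - 3*p^2 - 18*p + 40) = (p - 5)*(p - 1)*(p^2 + 2*p - 8) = (p - 5)*(p - 2)*(p - 1)*(p + 4)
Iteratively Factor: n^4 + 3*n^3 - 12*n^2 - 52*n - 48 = (n - 4)*(n^3 + 7*n^2 + 16*n + 12) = (n - 4)*(n + 2)*(n^2 + 5*n + 6) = (n - 4)*(n + 2)^2*(n + 3)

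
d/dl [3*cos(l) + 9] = -3*sin(l)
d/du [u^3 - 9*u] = 3*u^2 - 9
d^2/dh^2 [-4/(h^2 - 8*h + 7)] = 8*(h^2 - 8*h - 4*(h - 4)^2 + 7)/(h^2 - 8*h + 7)^3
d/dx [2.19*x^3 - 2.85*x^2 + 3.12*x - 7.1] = 6.57*x^2 - 5.7*x + 3.12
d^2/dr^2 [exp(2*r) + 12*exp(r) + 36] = 4*(exp(r) + 3)*exp(r)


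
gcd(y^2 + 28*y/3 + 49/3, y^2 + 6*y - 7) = y + 7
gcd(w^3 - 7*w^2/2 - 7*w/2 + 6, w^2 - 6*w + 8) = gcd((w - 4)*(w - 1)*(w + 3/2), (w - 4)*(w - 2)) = w - 4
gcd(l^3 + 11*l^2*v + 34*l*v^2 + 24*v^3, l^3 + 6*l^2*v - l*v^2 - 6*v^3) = l^2 + 7*l*v + 6*v^2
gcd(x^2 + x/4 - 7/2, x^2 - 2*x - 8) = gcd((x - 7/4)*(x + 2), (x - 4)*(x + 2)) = x + 2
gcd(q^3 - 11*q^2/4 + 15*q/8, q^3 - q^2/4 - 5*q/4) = q^2 - 5*q/4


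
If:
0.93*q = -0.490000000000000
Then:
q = -0.53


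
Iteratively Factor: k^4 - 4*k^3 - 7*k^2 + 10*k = (k)*(k^3 - 4*k^2 - 7*k + 10) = k*(k + 2)*(k^2 - 6*k + 5) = k*(k - 5)*(k + 2)*(k - 1)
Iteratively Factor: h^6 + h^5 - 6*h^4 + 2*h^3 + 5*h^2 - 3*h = (h + 1)*(h^5 - 6*h^3 + 8*h^2 - 3*h) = h*(h + 1)*(h^4 - 6*h^2 + 8*h - 3) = h*(h - 1)*(h + 1)*(h^3 + h^2 - 5*h + 3) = h*(h - 1)^2*(h + 1)*(h^2 + 2*h - 3) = h*(h - 1)^3*(h + 1)*(h + 3)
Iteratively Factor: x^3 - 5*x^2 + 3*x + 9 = (x - 3)*(x^2 - 2*x - 3) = (x - 3)*(x + 1)*(x - 3)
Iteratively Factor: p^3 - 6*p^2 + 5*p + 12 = (p + 1)*(p^2 - 7*p + 12) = (p - 4)*(p + 1)*(p - 3)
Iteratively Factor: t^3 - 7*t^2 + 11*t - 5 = (t - 1)*(t^2 - 6*t + 5) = (t - 5)*(t - 1)*(t - 1)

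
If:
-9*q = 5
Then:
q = -5/9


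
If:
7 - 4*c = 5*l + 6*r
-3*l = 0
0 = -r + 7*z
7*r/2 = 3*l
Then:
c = 7/4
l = 0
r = 0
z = 0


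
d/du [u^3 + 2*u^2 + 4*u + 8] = 3*u^2 + 4*u + 4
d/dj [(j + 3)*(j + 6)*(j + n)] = 3*j^2 + 2*j*n + 18*j + 9*n + 18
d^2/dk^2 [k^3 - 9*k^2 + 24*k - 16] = 6*k - 18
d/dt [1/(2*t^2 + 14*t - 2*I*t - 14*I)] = (-2*t - 7 + I)/(2*(t^2 + 7*t - I*t - 7*I)^2)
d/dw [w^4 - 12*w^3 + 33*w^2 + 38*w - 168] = 4*w^3 - 36*w^2 + 66*w + 38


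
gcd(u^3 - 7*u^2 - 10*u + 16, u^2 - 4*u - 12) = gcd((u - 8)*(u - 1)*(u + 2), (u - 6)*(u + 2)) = u + 2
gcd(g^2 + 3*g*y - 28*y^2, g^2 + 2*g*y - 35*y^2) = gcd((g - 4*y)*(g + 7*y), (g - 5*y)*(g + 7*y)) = g + 7*y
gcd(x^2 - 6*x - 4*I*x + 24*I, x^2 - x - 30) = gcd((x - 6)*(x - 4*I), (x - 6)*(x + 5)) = x - 6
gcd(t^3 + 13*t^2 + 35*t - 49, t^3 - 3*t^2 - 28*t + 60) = 1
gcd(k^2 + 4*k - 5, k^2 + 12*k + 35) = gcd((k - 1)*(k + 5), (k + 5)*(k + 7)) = k + 5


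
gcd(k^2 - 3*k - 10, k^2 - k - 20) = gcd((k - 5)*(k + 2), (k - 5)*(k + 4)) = k - 5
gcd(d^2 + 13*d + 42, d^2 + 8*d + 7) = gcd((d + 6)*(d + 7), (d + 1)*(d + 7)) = d + 7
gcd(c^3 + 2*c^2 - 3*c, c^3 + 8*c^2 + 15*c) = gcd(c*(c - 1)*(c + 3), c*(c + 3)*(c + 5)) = c^2 + 3*c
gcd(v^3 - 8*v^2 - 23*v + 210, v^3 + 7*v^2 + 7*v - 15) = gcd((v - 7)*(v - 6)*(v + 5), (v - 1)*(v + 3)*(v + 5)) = v + 5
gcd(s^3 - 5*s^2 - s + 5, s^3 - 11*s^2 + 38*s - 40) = s - 5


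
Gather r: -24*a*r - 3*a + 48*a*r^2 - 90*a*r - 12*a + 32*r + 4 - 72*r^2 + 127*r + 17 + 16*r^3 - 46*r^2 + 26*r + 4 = -15*a + 16*r^3 + r^2*(48*a - 118) + r*(185 - 114*a) + 25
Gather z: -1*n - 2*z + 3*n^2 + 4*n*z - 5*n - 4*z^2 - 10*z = 3*n^2 - 6*n - 4*z^2 + z*(4*n - 12)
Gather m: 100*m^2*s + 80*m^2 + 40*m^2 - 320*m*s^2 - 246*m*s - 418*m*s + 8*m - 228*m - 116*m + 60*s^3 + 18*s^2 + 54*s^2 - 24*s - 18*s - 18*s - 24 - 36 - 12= m^2*(100*s + 120) + m*(-320*s^2 - 664*s - 336) + 60*s^3 + 72*s^2 - 60*s - 72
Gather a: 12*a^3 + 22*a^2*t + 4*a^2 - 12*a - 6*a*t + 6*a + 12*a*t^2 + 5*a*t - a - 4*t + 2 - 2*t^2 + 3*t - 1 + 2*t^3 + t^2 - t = 12*a^3 + a^2*(22*t + 4) + a*(12*t^2 - t - 7) + 2*t^3 - t^2 - 2*t + 1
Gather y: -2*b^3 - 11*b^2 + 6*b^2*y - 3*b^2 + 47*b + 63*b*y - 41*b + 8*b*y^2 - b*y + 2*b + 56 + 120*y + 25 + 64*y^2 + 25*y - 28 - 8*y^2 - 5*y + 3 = -2*b^3 - 14*b^2 + 8*b + y^2*(8*b + 56) + y*(6*b^2 + 62*b + 140) + 56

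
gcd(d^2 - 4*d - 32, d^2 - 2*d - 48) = d - 8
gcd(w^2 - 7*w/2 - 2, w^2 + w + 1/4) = w + 1/2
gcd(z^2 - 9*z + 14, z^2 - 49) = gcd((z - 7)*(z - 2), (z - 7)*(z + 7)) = z - 7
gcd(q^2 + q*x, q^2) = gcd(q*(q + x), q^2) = q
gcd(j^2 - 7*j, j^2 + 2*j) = j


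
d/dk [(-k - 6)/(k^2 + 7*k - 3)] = (-k^2 - 7*k + (k + 6)*(2*k + 7) + 3)/(k^2 + 7*k - 3)^2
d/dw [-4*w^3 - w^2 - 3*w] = -12*w^2 - 2*w - 3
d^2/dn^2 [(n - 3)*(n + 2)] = 2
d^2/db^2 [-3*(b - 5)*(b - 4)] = -6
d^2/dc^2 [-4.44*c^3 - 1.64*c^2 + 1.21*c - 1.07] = -26.64*c - 3.28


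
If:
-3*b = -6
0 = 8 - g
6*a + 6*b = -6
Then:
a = -3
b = 2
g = 8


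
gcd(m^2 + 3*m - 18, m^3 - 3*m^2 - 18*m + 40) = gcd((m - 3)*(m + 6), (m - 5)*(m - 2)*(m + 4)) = 1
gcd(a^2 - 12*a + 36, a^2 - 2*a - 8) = 1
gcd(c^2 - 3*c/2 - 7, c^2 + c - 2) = c + 2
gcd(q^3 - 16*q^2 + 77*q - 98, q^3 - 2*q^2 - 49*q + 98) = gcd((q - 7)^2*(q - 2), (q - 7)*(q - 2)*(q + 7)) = q^2 - 9*q + 14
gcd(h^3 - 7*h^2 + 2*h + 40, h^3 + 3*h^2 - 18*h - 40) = h^2 - 2*h - 8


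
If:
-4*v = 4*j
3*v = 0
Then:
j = 0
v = 0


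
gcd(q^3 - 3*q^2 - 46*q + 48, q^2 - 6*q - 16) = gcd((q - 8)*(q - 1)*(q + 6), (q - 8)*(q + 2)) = q - 8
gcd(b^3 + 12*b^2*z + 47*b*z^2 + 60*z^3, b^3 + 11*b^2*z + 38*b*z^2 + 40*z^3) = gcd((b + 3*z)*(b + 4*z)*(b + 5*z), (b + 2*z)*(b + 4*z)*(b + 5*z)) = b^2 + 9*b*z + 20*z^2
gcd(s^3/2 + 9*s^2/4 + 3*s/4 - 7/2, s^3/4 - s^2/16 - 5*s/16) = 1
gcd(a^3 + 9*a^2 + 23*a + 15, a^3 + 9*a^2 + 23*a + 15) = a^3 + 9*a^2 + 23*a + 15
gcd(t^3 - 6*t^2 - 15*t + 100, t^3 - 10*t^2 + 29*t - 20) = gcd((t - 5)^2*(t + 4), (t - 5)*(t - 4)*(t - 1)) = t - 5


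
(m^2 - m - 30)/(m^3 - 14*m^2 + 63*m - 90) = (m + 5)/(m^2 - 8*m + 15)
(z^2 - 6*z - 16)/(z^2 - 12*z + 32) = (z + 2)/(z - 4)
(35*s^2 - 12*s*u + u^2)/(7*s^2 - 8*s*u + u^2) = (5*s - u)/(s - u)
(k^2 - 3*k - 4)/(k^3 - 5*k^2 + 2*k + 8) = 1/(k - 2)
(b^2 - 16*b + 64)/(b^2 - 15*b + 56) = (b - 8)/(b - 7)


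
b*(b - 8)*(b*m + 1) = b^3*m - 8*b^2*m + b^2 - 8*b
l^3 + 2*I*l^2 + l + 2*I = (l - I)*(l + I)*(l + 2*I)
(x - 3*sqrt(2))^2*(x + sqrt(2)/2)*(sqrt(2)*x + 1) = sqrt(2)*x^4 - 10*x^3 + 13*sqrt(2)*x^2/2 + 30*x + 9*sqrt(2)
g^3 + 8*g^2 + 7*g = g*(g + 1)*(g + 7)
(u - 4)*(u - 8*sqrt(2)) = u^2 - 8*sqrt(2)*u - 4*u + 32*sqrt(2)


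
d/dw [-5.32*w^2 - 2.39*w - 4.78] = -10.64*w - 2.39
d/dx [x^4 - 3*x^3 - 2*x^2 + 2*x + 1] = 4*x^3 - 9*x^2 - 4*x + 2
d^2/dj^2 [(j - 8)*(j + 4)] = 2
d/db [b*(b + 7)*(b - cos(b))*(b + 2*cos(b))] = -b*(b + 7)*(b - cos(b))*(2*sin(b) - 1) + b*(b + 7)*(b + 2*cos(b))*(sin(b) + 1) + b*(b - cos(b))*(b + 2*cos(b)) + (b + 7)*(b - cos(b))*(b + 2*cos(b))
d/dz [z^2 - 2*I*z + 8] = 2*z - 2*I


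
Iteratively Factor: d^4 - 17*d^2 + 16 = (d + 1)*(d^3 - d^2 - 16*d + 16) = (d - 4)*(d + 1)*(d^2 + 3*d - 4) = (d - 4)*(d - 1)*(d + 1)*(d + 4)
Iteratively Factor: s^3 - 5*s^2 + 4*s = (s - 1)*(s^2 - 4*s) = (s - 4)*(s - 1)*(s)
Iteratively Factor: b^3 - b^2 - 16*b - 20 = (b + 2)*(b^2 - 3*b - 10) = (b + 2)^2*(b - 5)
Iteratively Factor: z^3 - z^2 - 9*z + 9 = (z + 3)*(z^2 - 4*z + 3) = (z - 1)*(z + 3)*(z - 3)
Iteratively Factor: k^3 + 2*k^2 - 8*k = (k - 2)*(k^2 + 4*k) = k*(k - 2)*(k + 4)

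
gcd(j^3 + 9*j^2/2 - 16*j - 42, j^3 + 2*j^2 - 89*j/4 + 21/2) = j^2 + 5*j/2 - 21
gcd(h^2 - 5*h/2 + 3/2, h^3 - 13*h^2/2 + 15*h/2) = h - 3/2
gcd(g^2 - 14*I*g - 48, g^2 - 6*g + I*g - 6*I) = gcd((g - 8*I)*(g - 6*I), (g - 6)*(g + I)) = 1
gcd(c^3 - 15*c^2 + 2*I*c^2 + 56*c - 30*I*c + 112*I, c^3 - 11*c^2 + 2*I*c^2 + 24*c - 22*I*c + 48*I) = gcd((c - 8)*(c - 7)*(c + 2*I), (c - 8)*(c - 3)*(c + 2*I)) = c^2 + c*(-8 + 2*I) - 16*I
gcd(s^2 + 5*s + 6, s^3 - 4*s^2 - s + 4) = 1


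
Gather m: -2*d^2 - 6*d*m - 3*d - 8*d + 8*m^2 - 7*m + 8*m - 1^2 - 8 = -2*d^2 - 11*d + 8*m^2 + m*(1 - 6*d) - 9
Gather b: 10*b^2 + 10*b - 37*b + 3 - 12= 10*b^2 - 27*b - 9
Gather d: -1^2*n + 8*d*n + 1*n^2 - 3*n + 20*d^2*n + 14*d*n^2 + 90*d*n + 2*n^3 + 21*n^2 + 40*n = 20*d^2*n + d*(14*n^2 + 98*n) + 2*n^3 + 22*n^2 + 36*n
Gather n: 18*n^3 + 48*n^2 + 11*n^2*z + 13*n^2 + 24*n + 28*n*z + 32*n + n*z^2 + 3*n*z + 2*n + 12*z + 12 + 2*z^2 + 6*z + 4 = 18*n^3 + n^2*(11*z + 61) + n*(z^2 + 31*z + 58) + 2*z^2 + 18*z + 16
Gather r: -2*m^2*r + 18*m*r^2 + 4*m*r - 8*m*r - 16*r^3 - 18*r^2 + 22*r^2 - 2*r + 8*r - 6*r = -16*r^3 + r^2*(18*m + 4) + r*(-2*m^2 - 4*m)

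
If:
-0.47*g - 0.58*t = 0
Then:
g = -1.23404255319149*t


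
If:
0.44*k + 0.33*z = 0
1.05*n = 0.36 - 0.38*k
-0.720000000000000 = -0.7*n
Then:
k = -1.89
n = 1.03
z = 2.53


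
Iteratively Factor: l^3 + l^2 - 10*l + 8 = (l - 2)*(l^2 + 3*l - 4) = (l - 2)*(l + 4)*(l - 1)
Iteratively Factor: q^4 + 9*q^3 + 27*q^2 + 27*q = (q)*(q^3 + 9*q^2 + 27*q + 27) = q*(q + 3)*(q^2 + 6*q + 9) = q*(q + 3)^2*(q + 3)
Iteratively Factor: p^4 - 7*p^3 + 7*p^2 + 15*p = (p + 1)*(p^3 - 8*p^2 + 15*p) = p*(p + 1)*(p^2 - 8*p + 15) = p*(p - 3)*(p + 1)*(p - 5)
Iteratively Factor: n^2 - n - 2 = (n - 2)*(n + 1)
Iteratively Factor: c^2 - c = (c)*(c - 1)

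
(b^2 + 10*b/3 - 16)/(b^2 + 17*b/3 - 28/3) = (3*b^2 + 10*b - 48)/(3*b^2 + 17*b - 28)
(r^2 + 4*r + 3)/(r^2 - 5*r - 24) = (r + 1)/(r - 8)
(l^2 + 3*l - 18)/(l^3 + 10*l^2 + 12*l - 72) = (l - 3)/(l^2 + 4*l - 12)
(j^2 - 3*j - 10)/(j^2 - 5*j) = (j + 2)/j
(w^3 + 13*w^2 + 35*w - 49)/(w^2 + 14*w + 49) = w - 1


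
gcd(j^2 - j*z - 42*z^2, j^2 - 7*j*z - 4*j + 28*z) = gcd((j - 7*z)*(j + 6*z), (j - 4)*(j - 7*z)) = -j + 7*z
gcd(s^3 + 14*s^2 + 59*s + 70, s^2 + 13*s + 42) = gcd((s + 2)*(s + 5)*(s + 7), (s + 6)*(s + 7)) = s + 7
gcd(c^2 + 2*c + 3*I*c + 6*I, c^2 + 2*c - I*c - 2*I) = c + 2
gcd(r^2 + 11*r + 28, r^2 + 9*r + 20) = r + 4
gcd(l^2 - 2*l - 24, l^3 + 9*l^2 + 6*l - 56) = l + 4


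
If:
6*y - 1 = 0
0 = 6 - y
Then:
No Solution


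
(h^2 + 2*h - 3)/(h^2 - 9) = (h - 1)/(h - 3)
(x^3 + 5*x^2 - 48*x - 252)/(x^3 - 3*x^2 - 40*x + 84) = (x + 6)/(x - 2)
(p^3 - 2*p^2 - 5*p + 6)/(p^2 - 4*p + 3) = p + 2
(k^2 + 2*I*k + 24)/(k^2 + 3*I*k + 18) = (k - 4*I)/(k - 3*I)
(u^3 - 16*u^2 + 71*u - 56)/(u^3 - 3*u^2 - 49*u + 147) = (u^2 - 9*u + 8)/(u^2 + 4*u - 21)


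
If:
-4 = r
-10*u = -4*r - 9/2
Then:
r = -4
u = -23/20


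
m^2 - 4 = (m - 2)*(m + 2)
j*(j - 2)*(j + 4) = j^3 + 2*j^2 - 8*j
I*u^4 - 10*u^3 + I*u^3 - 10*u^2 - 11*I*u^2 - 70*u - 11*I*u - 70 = (u - 2*I)*(u + 5*I)*(u + 7*I)*(I*u + I)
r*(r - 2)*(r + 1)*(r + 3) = r^4 + 2*r^3 - 5*r^2 - 6*r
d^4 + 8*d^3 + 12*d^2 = d^2*(d + 2)*(d + 6)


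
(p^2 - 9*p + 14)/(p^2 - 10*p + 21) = (p - 2)/(p - 3)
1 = 1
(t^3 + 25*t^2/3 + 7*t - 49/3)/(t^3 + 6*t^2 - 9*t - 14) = (t^2 + 4*t/3 - 7/3)/(t^2 - t - 2)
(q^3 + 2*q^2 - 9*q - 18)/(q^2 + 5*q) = (q^3 + 2*q^2 - 9*q - 18)/(q*(q + 5))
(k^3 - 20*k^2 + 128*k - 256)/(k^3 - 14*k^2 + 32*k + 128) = (k - 4)/(k + 2)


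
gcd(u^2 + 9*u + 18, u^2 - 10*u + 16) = 1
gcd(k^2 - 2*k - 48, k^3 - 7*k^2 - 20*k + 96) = k - 8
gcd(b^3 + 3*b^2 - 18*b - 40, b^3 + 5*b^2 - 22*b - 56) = b^2 - 2*b - 8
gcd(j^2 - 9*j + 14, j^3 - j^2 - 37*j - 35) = j - 7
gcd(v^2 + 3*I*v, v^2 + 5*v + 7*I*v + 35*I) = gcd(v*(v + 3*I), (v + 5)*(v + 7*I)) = 1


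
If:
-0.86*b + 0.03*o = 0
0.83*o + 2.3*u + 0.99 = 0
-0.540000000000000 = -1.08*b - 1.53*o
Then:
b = 0.01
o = 0.34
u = -0.55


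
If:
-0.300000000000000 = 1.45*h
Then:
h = -0.21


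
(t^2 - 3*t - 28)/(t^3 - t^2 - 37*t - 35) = (t + 4)/(t^2 + 6*t + 5)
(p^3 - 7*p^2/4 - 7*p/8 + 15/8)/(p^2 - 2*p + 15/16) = 2*(2*p^2 - p - 3)/(4*p - 3)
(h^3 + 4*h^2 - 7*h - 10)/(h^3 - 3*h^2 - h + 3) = (h^2 + 3*h - 10)/(h^2 - 4*h + 3)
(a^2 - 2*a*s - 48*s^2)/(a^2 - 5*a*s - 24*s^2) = (a + 6*s)/(a + 3*s)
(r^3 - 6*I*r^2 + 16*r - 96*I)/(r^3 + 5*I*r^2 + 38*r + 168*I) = (r - 4*I)/(r + 7*I)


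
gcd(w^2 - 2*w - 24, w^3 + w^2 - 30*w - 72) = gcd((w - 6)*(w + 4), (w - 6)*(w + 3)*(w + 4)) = w^2 - 2*w - 24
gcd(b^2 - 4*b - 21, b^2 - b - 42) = b - 7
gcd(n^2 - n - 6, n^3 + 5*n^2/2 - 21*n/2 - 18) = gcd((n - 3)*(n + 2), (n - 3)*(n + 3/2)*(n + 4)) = n - 3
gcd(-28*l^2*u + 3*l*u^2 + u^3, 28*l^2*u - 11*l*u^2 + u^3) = -4*l*u + u^2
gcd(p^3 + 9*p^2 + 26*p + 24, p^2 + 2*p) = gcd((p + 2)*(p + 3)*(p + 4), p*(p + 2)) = p + 2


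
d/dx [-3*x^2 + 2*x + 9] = 2 - 6*x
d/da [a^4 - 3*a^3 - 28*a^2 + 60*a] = 4*a^3 - 9*a^2 - 56*a + 60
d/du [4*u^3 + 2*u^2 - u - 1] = 12*u^2 + 4*u - 1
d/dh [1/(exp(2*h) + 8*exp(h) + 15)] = 2*(-exp(h) - 4)*exp(h)/(exp(2*h) + 8*exp(h) + 15)^2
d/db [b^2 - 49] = 2*b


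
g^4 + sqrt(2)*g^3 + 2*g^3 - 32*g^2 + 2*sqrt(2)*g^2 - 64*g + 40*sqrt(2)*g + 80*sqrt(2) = (g + 2)*(g - 2*sqrt(2))^2*(g + 5*sqrt(2))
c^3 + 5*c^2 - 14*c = c*(c - 2)*(c + 7)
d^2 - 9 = (d - 3)*(d + 3)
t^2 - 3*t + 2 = (t - 2)*(t - 1)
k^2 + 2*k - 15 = (k - 3)*(k + 5)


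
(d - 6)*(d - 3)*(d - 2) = d^3 - 11*d^2 + 36*d - 36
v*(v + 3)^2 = v^3 + 6*v^2 + 9*v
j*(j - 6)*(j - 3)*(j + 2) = j^4 - 7*j^3 + 36*j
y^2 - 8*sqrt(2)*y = y*(y - 8*sqrt(2))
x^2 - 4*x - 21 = (x - 7)*(x + 3)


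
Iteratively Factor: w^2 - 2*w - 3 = (w - 3)*(w + 1)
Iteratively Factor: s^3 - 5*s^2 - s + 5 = (s - 5)*(s^2 - 1) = (s - 5)*(s - 1)*(s + 1)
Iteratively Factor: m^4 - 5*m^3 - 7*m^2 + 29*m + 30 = (m - 3)*(m^3 - 2*m^2 - 13*m - 10) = (m - 5)*(m - 3)*(m^2 + 3*m + 2) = (m - 5)*(m - 3)*(m + 2)*(m + 1)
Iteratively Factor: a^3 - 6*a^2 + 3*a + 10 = (a + 1)*(a^2 - 7*a + 10) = (a - 5)*(a + 1)*(a - 2)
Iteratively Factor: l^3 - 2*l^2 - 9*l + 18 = (l + 3)*(l^2 - 5*l + 6) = (l - 2)*(l + 3)*(l - 3)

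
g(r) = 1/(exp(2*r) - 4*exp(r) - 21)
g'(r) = (-2*exp(2*r) + 4*exp(r))/(exp(2*r) - 4*exp(r) - 21)^2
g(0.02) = -0.04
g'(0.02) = 0.00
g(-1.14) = -0.05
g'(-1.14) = 0.00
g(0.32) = -0.04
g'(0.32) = 0.00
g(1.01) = -0.04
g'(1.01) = -0.01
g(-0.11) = -0.04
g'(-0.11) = 0.00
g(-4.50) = -0.05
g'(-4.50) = 0.00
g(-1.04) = -0.04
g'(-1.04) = 0.00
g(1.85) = -0.17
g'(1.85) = -1.54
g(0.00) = -0.04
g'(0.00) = 0.00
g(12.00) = 0.00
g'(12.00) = 0.00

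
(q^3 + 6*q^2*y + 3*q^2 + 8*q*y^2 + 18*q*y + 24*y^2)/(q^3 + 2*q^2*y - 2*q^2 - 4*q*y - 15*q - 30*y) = (q + 4*y)/(q - 5)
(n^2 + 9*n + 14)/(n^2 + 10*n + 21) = (n + 2)/(n + 3)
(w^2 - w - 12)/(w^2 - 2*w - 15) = (w - 4)/(w - 5)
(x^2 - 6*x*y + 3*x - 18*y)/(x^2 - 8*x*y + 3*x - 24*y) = (x - 6*y)/(x - 8*y)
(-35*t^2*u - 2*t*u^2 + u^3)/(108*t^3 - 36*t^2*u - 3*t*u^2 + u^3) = u*(-35*t^2 - 2*t*u + u^2)/(108*t^3 - 36*t^2*u - 3*t*u^2 + u^3)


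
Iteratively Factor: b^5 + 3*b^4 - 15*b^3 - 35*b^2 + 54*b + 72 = (b + 4)*(b^4 - b^3 - 11*b^2 + 9*b + 18) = (b - 2)*(b + 4)*(b^3 + b^2 - 9*b - 9) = (b - 3)*(b - 2)*(b + 4)*(b^2 + 4*b + 3) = (b - 3)*(b - 2)*(b + 1)*(b + 4)*(b + 3)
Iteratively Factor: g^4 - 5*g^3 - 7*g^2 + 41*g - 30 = (g - 1)*(g^3 - 4*g^2 - 11*g + 30) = (g - 1)*(g + 3)*(g^2 - 7*g + 10) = (g - 5)*(g - 1)*(g + 3)*(g - 2)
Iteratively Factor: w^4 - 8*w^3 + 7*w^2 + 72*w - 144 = (w - 3)*(w^3 - 5*w^2 - 8*w + 48) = (w - 4)*(w - 3)*(w^2 - w - 12) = (w - 4)^2*(w - 3)*(w + 3)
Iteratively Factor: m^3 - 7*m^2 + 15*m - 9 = (m - 3)*(m^2 - 4*m + 3) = (m - 3)^2*(m - 1)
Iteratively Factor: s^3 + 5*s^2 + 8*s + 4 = (s + 1)*(s^2 + 4*s + 4) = (s + 1)*(s + 2)*(s + 2)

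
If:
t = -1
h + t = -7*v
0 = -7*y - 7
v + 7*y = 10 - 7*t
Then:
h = -167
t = -1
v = 24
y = -1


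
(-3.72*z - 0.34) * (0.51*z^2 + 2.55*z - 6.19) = -1.8972*z^3 - 9.6594*z^2 + 22.1598*z + 2.1046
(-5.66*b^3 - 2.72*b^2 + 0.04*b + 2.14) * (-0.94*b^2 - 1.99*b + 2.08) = 5.3204*b^5 + 13.8202*b^4 - 6.3976*b^3 - 7.7488*b^2 - 4.1754*b + 4.4512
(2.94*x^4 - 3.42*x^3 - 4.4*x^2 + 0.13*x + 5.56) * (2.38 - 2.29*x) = -6.7326*x^5 + 14.829*x^4 + 1.9364*x^3 - 10.7697*x^2 - 12.423*x + 13.2328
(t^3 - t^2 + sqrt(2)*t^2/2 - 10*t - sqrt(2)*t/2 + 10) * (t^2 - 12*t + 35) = t^5 - 13*t^4 + sqrt(2)*t^4/2 - 13*sqrt(2)*t^3/2 + 37*t^3 + 47*sqrt(2)*t^2/2 + 95*t^2 - 470*t - 35*sqrt(2)*t/2 + 350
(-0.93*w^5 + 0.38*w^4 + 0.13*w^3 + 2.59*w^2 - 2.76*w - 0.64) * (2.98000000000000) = -2.7714*w^5 + 1.1324*w^4 + 0.3874*w^3 + 7.7182*w^2 - 8.2248*w - 1.9072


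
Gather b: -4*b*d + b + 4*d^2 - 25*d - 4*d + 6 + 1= b*(1 - 4*d) + 4*d^2 - 29*d + 7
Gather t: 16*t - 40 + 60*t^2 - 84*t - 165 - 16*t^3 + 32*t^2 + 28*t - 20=-16*t^3 + 92*t^2 - 40*t - 225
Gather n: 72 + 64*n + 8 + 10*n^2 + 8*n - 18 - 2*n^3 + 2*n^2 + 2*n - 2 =-2*n^3 + 12*n^2 + 74*n + 60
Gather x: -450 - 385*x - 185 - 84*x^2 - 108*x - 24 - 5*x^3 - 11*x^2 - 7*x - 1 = -5*x^3 - 95*x^2 - 500*x - 660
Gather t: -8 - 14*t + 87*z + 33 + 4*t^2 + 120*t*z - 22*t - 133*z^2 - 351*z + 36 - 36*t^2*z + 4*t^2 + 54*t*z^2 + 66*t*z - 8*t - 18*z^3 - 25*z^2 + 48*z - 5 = t^2*(8 - 36*z) + t*(54*z^2 + 186*z - 44) - 18*z^3 - 158*z^2 - 216*z + 56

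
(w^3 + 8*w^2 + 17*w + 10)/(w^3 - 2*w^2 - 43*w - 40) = (w + 2)/(w - 8)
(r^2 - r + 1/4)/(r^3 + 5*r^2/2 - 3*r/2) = (r - 1/2)/(r*(r + 3))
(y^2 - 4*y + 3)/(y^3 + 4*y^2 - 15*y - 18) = (y - 1)/(y^2 + 7*y + 6)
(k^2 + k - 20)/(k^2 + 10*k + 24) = (k^2 + k - 20)/(k^2 + 10*k + 24)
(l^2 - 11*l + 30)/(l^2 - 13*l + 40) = (l - 6)/(l - 8)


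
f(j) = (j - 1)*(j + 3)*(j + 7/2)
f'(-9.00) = 148.00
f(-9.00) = -330.00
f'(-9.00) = 148.00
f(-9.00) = -330.00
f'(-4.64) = 17.55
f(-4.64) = -10.54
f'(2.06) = 39.39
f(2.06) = 29.82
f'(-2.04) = -5.96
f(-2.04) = -4.26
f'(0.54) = 10.81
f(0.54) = -6.58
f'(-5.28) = 29.56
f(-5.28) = -25.49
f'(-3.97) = 7.61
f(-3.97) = -2.27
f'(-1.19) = -4.84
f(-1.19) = -9.16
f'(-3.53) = 2.55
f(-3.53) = -0.07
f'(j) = (j - 1)*(j + 3) + (j - 1)*(j + 7/2) + (j + 3)*(j + 7/2) = 3*j^2 + 11*j + 4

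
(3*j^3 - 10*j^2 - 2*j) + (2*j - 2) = 3*j^3 - 10*j^2 - 2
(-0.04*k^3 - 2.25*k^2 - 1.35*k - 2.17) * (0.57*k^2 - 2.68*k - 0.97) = -0.0228*k^5 - 1.1753*k^4 + 5.2993*k^3 + 4.5636*k^2 + 7.1251*k + 2.1049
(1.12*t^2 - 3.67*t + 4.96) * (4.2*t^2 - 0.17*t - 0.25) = 4.704*t^4 - 15.6044*t^3 + 21.1759*t^2 + 0.0742999999999999*t - 1.24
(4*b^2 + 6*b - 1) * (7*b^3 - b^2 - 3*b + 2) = 28*b^5 + 38*b^4 - 25*b^3 - 9*b^2 + 15*b - 2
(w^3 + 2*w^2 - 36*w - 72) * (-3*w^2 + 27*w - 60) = -3*w^5 + 21*w^4 + 102*w^3 - 876*w^2 + 216*w + 4320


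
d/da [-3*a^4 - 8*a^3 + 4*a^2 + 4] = 4*a*(-3*a^2 - 6*a + 2)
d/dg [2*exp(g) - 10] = 2*exp(g)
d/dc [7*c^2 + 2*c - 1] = 14*c + 2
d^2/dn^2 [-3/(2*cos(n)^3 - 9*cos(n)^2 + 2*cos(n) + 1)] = 6*((-7*cos(n) + 36*cos(2*n) - 9*cos(3*n))*(2*cos(n)^3 - 9*cos(n)^2 + 2*cos(n) + 1)/4 - 4*(3*cos(n)^2 - 9*cos(n) + 1)^2*sin(n)^2)/(2*cos(n)^3 - 9*cos(n)^2 + 2*cos(n) + 1)^3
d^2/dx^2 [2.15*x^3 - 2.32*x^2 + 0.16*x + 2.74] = 12.9*x - 4.64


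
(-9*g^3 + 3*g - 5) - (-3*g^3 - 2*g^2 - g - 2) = -6*g^3 + 2*g^2 + 4*g - 3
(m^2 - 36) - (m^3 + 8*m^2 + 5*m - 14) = -m^3 - 7*m^2 - 5*m - 22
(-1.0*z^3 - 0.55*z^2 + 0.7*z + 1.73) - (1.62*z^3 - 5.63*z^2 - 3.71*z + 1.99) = -2.62*z^3 + 5.08*z^2 + 4.41*z - 0.26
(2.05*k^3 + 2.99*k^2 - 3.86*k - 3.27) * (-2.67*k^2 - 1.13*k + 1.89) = -5.4735*k^5 - 10.2998*k^4 + 10.802*k^3 + 18.7438*k^2 - 3.6003*k - 6.1803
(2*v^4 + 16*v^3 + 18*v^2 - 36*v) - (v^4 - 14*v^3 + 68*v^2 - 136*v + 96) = v^4 + 30*v^3 - 50*v^2 + 100*v - 96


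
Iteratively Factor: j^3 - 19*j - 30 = (j + 2)*(j^2 - 2*j - 15) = (j + 2)*(j + 3)*(j - 5)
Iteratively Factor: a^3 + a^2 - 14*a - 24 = (a + 3)*(a^2 - 2*a - 8) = (a - 4)*(a + 3)*(a + 2)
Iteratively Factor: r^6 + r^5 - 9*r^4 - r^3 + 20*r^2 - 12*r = (r - 1)*(r^5 + 2*r^4 - 7*r^3 - 8*r^2 + 12*r) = (r - 1)*(r + 3)*(r^4 - r^3 - 4*r^2 + 4*r) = (r - 1)*(r + 2)*(r + 3)*(r^3 - 3*r^2 + 2*r) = (r - 2)*(r - 1)*(r + 2)*(r + 3)*(r^2 - r) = r*(r - 2)*(r - 1)*(r + 2)*(r + 3)*(r - 1)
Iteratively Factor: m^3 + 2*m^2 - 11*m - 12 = (m + 4)*(m^2 - 2*m - 3) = (m + 1)*(m + 4)*(m - 3)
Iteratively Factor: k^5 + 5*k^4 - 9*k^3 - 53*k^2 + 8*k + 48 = (k + 4)*(k^4 + k^3 - 13*k^2 - k + 12) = (k + 4)^2*(k^3 - 3*k^2 - k + 3) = (k - 3)*(k + 4)^2*(k^2 - 1) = (k - 3)*(k + 1)*(k + 4)^2*(k - 1)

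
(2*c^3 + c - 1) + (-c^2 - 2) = 2*c^3 - c^2 + c - 3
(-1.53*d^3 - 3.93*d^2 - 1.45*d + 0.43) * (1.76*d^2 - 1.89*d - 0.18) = -2.6928*d^5 - 4.0251*d^4 + 5.1511*d^3 + 4.2047*d^2 - 0.5517*d - 0.0774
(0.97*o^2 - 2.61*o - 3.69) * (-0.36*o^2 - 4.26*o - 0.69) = -0.3492*o^4 - 3.1926*o^3 + 11.7777*o^2 + 17.5203*o + 2.5461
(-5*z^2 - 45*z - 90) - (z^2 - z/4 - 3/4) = -6*z^2 - 179*z/4 - 357/4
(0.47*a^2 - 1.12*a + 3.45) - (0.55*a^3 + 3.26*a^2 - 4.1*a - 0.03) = -0.55*a^3 - 2.79*a^2 + 2.98*a + 3.48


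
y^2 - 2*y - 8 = (y - 4)*(y + 2)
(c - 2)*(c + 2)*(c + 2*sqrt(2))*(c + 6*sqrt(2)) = c^4 + 8*sqrt(2)*c^3 + 20*c^2 - 32*sqrt(2)*c - 96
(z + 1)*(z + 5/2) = z^2 + 7*z/2 + 5/2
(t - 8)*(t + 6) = t^2 - 2*t - 48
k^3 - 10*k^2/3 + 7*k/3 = k*(k - 7/3)*(k - 1)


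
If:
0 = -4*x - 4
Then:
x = -1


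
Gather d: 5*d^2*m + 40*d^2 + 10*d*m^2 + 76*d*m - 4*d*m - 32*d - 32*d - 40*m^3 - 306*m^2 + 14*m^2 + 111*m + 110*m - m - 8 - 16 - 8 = d^2*(5*m + 40) + d*(10*m^2 + 72*m - 64) - 40*m^3 - 292*m^2 + 220*m - 32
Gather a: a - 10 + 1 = a - 9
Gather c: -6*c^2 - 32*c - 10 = -6*c^2 - 32*c - 10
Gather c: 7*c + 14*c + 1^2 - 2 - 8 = 21*c - 9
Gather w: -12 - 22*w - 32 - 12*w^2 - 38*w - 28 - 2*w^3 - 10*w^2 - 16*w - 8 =-2*w^3 - 22*w^2 - 76*w - 80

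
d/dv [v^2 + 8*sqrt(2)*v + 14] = 2*v + 8*sqrt(2)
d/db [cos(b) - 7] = -sin(b)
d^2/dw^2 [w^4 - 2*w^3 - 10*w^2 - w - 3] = 12*w^2 - 12*w - 20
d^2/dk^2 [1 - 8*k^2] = -16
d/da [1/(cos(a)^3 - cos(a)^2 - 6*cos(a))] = (3*sin(a) - 6*sin(a)/cos(a)^2 - 2*tan(a))/(sin(a)^2 + cos(a) + 5)^2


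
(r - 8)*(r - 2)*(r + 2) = r^3 - 8*r^2 - 4*r + 32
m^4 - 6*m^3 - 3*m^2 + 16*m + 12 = (m - 6)*(m - 2)*(m + 1)^2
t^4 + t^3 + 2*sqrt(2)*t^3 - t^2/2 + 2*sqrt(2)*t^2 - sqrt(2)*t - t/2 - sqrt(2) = (t + 1)*(t - sqrt(2)/2)*(t + sqrt(2)/2)*(t + 2*sqrt(2))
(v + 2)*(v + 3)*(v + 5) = v^3 + 10*v^2 + 31*v + 30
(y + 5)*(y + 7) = y^2 + 12*y + 35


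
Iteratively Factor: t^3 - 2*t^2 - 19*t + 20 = (t + 4)*(t^2 - 6*t + 5) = (t - 1)*(t + 4)*(t - 5)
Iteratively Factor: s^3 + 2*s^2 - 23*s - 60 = (s + 3)*(s^2 - s - 20) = (s - 5)*(s + 3)*(s + 4)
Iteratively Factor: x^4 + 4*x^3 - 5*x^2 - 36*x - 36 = (x + 2)*(x^3 + 2*x^2 - 9*x - 18) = (x + 2)*(x + 3)*(x^2 - x - 6) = (x - 3)*(x + 2)*(x + 3)*(x + 2)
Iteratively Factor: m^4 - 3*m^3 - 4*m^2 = (m - 4)*(m^3 + m^2) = m*(m - 4)*(m^2 + m) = m^2*(m - 4)*(m + 1)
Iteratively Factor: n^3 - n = (n)*(n^2 - 1) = n*(n + 1)*(n - 1)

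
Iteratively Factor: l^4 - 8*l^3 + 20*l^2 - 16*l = (l - 4)*(l^3 - 4*l^2 + 4*l) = l*(l - 4)*(l^2 - 4*l + 4) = l*(l - 4)*(l - 2)*(l - 2)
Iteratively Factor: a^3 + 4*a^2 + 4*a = (a + 2)*(a^2 + 2*a) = a*(a + 2)*(a + 2)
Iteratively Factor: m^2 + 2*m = (m)*(m + 2)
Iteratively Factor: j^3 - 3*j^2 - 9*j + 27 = (j - 3)*(j^2 - 9) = (j - 3)^2*(j + 3)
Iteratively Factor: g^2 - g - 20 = (g - 5)*(g + 4)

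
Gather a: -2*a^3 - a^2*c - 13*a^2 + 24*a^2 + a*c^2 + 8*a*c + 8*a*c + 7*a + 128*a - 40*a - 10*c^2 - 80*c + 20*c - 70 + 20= -2*a^3 + a^2*(11 - c) + a*(c^2 + 16*c + 95) - 10*c^2 - 60*c - 50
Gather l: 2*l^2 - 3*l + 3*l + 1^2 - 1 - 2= 2*l^2 - 2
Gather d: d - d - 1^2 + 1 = 0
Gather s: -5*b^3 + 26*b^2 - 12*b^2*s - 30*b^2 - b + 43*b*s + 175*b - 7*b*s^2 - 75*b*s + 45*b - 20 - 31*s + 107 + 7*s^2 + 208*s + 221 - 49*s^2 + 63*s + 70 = -5*b^3 - 4*b^2 + 219*b + s^2*(-7*b - 42) + s*(-12*b^2 - 32*b + 240) + 378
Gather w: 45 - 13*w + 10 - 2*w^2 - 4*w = -2*w^2 - 17*w + 55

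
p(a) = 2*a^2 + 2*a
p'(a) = 4*a + 2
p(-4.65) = 33.94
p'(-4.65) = -16.60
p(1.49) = 7.42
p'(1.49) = 7.96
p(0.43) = 1.23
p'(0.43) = 3.72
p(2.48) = 17.26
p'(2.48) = 11.92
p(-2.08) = 4.49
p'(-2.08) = -6.32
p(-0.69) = -0.43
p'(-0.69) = -0.76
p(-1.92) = 3.53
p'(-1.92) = -5.68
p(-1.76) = 2.68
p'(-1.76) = -5.04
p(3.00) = 24.00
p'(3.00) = 14.00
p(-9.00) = 144.00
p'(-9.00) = -34.00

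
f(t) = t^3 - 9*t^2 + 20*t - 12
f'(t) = 3*t^2 - 18*t + 20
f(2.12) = -0.52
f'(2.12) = -4.68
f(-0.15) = -15.21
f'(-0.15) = 22.77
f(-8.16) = -1317.81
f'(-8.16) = 366.64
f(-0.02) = -12.40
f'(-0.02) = 20.36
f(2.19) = -0.86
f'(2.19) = -5.03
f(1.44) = 1.12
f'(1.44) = 0.30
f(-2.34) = -120.89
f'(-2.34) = 78.55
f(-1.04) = -43.66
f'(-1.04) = 41.96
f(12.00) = 660.00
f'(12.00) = 236.00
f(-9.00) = -1650.00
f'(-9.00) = 425.00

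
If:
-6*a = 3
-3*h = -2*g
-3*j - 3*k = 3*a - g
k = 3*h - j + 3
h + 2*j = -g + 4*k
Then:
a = -1/2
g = -3/2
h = -1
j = 5/12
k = -5/12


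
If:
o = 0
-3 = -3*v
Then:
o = 0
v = 1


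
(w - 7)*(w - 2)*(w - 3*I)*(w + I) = w^4 - 9*w^3 - 2*I*w^3 + 17*w^2 + 18*I*w^2 - 27*w - 28*I*w + 42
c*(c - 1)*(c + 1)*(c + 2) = c^4 + 2*c^3 - c^2 - 2*c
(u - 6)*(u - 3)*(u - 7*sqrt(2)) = u^3 - 7*sqrt(2)*u^2 - 9*u^2 + 18*u + 63*sqrt(2)*u - 126*sqrt(2)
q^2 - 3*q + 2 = (q - 2)*(q - 1)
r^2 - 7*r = r*(r - 7)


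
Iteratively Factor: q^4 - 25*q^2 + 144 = (q - 4)*(q^3 + 4*q^2 - 9*q - 36) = (q - 4)*(q + 3)*(q^2 + q - 12) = (q - 4)*(q - 3)*(q + 3)*(q + 4)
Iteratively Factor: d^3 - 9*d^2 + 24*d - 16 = (d - 4)*(d^2 - 5*d + 4) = (d - 4)*(d - 1)*(d - 4)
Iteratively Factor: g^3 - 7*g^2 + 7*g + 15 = (g - 3)*(g^2 - 4*g - 5) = (g - 5)*(g - 3)*(g + 1)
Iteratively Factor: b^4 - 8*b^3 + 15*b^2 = (b)*(b^3 - 8*b^2 + 15*b) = b^2*(b^2 - 8*b + 15) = b^2*(b - 5)*(b - 3)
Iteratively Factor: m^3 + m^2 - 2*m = (m - 1)*(m^2 + 2*m) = (m - 1)*(m + 2)*(m)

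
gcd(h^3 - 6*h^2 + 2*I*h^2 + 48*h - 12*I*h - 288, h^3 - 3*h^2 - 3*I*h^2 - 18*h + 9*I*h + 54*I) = h - 6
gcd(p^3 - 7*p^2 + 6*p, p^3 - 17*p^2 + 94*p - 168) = p - 6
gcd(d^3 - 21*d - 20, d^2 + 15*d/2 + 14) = d + 4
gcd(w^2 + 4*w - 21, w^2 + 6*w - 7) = w + 7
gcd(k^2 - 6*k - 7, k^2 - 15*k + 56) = k - 7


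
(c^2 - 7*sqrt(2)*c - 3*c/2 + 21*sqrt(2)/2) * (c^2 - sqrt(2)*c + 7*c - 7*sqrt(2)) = c^4 - 8*sqrt(2)*c^3 + 11*c^3/2 - 44*sqrt(2)*c^2 + 7*c^2/2 + 77*c + 84*sqrt(2)*c - 147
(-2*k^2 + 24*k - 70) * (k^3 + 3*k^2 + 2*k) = -2*k^5 + 18*k^4 - 2*k^3 - 162*k^2 - 140*k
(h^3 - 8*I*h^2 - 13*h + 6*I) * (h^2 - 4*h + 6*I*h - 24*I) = h^5 - 4*h^4 - 2*I*h^4 + 35*h^3 + 8*I*h^3 - 140*h^2 - 72*I*h^2 - 36*h + 288*I*h + 144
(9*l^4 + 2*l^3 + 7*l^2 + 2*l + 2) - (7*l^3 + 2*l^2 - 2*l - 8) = 9*l^4 - 5*l^3 + 5*l^2 + 4*l + 10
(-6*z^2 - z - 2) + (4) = -6*z^2 - z + 2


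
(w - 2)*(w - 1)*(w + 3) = w^3 - 7*w + 6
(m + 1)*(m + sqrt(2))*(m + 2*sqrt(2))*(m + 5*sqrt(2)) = m^4 + m^3 + 8*sqrt(2)*m^3 + 8*sqrt(2)*m^2 + 34*m^2 + 20*sqrt(2)*m + 34*m + 20*sqrt(2)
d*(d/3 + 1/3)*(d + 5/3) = d^3/3 + 8*d^2/9 + 5*d/9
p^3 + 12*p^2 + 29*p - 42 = (p - 1)*(p + 6)*(p + 7)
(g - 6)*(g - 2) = g^2 - 8*g + 12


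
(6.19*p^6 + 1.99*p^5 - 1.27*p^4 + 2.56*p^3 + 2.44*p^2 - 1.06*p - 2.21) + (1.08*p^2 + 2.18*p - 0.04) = 6.19*p^6 + 1.99*p^5 - 1.27*p^4 + 2.56*p^3 + 3.52*p^2 + 1.12*p - 2.25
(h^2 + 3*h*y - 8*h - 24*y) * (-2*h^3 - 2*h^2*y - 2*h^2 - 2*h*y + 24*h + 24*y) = -2*h^5 - 8*h^4*y + 14*h^4 - 6*h^3*y^2 + 56*h^3*y + 40*h^3 + 42*h^2*y^2 + 160*h^2*y - 192*h^2 + 120*h*y^2 - 768*h*y - 576*y^2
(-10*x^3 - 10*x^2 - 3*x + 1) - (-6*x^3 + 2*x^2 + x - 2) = -4*x^3 - 12*x^2 - 4*x + 3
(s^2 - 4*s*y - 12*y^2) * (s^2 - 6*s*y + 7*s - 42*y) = s^4 - 10*s^3*y + 7*s^3 + 12*s^2*y^2 - 70*s^2*y + 72*s*y^3 + 84*s*y^2 + 504*y^3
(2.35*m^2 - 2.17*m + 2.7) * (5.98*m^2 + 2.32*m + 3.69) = 14.053*m^4 - 7.5246*m^3 + 19.7831*m^2 - 1.7433*m + 9.963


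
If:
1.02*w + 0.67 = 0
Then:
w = -0.66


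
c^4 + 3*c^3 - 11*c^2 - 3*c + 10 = (c - 2)*(c - 1)*(c + 1)*(c + 5)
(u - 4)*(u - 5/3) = u^2 - 17*u/3 + 20/3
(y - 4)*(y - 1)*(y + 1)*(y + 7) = y^4 + 3*y^3 - 29*y^2 - 3*y + 28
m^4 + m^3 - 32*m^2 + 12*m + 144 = (m - 4)*(m - 3)*(m + 2)*(m + 6)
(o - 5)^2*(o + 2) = o^3 - 8*o^2 + 5*o + 50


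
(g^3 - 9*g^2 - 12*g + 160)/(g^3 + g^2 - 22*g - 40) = (g - 8)/(g + 2)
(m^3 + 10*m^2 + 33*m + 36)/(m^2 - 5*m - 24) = (m^2 + 7*m + 12)/(m - 8)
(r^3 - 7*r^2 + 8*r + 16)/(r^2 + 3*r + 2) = (r^2 - 8*r + 16)/(r + 2)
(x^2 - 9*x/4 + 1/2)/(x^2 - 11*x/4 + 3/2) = (4*x - 1)/(4*x - 3)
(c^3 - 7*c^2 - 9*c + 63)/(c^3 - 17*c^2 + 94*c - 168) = (c^2 - 9)/(c^2 - 10*c + 24)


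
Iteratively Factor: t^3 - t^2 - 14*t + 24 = (t - 2)*(t^2 + t - 12) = (t - 3)*(t - 2)*(t + 4)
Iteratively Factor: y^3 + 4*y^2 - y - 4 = (y + 1)*(y^2 + 3*y - 4) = (y - 1)*(y + 1)*(y + 4)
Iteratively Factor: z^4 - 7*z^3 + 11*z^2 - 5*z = (z - 5)*(z^3 - 2*z^2 + z) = z*(z - 5)*(z^2 - 2*z + 1) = z*(z - 5)*(z - 1)*(z - 1)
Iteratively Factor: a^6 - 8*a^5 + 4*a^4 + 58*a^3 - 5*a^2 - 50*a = (a - 5)*(a^5 - 3*a^4 - 11*a^3 + 3*a^2 + 10*a) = (a - 5)*(a - 1)*(a^4 - 2*a^3 - 13*a^2 - 10*a) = (a - 5)^2*(a - 1)*(a^3 + 3*a^2 + 2*a) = a*(a - 5)^2*(a - 1)*(a^2 + 3*a + 2) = a*(a - 5)^2*(a - 1)*(a + 2)*(a + 1)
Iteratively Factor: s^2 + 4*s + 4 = (s + 2)*(s + 2)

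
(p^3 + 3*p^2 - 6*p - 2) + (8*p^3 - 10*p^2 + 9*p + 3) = 9*p^3 - 7*p^2 + 3*p + 1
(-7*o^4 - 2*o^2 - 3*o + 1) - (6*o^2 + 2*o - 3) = -7*o^4 - 8*o^2 - 5*o + 4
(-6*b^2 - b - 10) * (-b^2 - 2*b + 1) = 6*b^4 + 13*b^3 + 6*b^2 + 19*b - 10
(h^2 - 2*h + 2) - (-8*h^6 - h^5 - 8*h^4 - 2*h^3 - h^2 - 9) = 8*h^6 + h^5 + 8*h^4 + 2*h^3 + 2*h^2 - 2*h + 11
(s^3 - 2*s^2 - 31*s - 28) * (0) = 0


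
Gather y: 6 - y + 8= 14 - y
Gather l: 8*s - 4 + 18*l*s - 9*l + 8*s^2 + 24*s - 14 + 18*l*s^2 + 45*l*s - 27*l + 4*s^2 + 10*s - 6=l*(18*s^2 + 63*s - 36) + 12*s^2 + 42*s - 24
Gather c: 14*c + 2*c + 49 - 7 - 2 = 16*c + 40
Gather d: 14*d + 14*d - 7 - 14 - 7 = 28*d - 28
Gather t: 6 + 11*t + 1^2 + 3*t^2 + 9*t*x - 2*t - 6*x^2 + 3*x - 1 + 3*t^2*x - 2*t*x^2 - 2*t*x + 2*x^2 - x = t^2*(3*x + 3) + t*(-2*x^2 + 7*x + 9) - 4*x^2 + 2*x + 6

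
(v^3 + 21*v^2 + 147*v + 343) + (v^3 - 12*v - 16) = 2*v^3 + 21*v^2 + 135*v + 327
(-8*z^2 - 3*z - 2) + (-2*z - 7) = -8*z^2 - 5*z - 9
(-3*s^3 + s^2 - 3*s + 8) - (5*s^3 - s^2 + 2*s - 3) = -8*s^3 + 2*s^2 - 5*s + 11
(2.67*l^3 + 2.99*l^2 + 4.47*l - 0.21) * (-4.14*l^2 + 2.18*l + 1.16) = -11.0538*l^5 - 6.558*l^4 - 8.8904*l^3 + 14.0824*l^2 + 4.7274*l - 0.2436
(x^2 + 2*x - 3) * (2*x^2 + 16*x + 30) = 2*x^4 + 20*x^3 + 56*x^2 + 12*x - 90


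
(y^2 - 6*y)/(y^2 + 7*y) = (y - 6)/(y + 7)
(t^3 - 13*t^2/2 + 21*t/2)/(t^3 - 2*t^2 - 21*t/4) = 2*(t - 3)/(2*t + 3)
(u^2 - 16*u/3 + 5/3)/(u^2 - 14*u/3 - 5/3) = (3*u - 1)/(3*u + 1)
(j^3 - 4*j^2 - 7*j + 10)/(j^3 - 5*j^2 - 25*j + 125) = (j^2 + j - 2)/(j^2 - 25)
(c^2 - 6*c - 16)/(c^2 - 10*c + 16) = (c + 2)/(c - 2)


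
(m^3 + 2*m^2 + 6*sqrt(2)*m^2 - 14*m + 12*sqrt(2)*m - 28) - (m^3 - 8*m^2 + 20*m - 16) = 6*sqrt(2)*m^2 + 10*m^2 - 34*m + 12*sqrt(2)*m - 12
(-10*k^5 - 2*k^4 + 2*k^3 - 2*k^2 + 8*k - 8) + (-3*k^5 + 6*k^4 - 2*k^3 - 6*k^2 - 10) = -13*k^5 + 4*k^4 - 8*k^2 + 8*k - 18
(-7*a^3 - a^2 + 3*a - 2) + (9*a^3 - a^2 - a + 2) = 2*a^3 - 2*a^2 + 2*a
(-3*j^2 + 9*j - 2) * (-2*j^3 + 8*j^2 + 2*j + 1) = 6*j^5 - 42*j^4 + 70*j^3 - j^2 + 5*j - 2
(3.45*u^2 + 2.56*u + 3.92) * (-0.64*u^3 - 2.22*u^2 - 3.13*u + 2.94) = -2.208*u^5 - 9.2974*u^4 - 18.9905*u^3 - 6.5722*u^2 - 4.7432*u + 11.5248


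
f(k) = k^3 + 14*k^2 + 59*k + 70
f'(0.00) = 59.00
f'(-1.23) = 29.10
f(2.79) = 365.31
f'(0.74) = 81.36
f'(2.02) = 127.80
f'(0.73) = 81.04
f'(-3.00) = 2.00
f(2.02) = 254.55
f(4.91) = 815.57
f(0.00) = 70.00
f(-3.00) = -8.00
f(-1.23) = 16.75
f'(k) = 3*k^2 + 28*k + 59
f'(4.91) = 268.80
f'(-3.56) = -2.66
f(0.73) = 120.92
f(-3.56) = -7.73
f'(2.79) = 160.47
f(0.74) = 121.73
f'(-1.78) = 18.67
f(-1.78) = 3.70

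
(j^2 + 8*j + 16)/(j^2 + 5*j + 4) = (j + 4)/(j + 1)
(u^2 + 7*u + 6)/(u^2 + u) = (u + 6)/u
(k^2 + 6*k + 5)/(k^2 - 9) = (k^2 + 6*k + 5)/(k^2 - 9)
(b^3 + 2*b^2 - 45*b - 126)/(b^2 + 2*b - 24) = (b^2 - 4*b - 21)/(b - 4)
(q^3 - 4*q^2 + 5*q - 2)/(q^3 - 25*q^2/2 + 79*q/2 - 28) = 2*(q^2 - 3*q + 2)/(2*q^2 - 23*q + 56)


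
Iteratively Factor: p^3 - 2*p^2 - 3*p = (p + 1)*(p^2 - 3*p) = (p - 3)*(p + 1)*(p)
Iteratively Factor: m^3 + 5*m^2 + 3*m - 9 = (m + 3)*(m^2 + 2*m - 3) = (m - 1)*(m + 3)*(m + 3)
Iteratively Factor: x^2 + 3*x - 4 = (x + 4)*(x - 1)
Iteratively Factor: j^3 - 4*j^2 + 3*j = (j - 3)*(j^2 - j) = j*(j - 3)*(j - 1)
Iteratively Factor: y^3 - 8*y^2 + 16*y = (y)*(y^2 - 8*y + 16) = y*(y - 4)*(y - 4)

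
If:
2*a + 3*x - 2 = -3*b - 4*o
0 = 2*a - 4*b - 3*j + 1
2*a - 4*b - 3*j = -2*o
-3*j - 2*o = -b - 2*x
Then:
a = -9*x/16 - 3/8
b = 1/4 - 5*x/8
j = 11*x/24 - 1/4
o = 1/2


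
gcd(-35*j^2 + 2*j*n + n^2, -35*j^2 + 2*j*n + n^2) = 35*j^2 - 2*j*n - n^2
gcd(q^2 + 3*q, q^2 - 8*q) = q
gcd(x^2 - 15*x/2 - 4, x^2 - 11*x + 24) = x - 8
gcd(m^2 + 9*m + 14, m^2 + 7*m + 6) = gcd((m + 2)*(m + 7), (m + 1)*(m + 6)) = 1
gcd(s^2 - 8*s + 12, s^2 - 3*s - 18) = s - 6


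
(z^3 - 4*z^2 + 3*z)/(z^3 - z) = (z - 3)/(z + 1)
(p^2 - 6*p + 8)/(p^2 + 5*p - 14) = (p - 4)/(p + 7)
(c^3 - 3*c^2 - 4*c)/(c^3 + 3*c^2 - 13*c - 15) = c*(c - 4)/(c^2 + 2*c - 15)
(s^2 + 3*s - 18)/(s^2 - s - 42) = (s - 3)/(s - 7)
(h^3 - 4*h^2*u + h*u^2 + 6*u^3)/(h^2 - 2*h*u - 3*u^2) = h - 2*u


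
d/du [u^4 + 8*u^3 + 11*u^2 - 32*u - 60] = 4*u^3 + 24*u^2 + 22*u - 32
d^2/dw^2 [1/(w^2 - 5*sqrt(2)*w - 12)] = 2*(w^2 - 5*sqrt(2)*w - (2*w - 5*sqrt(2))^2 - 12)/(-w^2 + 5*sqrt(2)*w + 12)^3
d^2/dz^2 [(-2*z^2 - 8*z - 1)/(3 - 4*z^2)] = 4*(64*z^3 + 60*z^2 + 144*z + 15)/(64*z^6 - 144*z^4 + 108*z^2 - 27)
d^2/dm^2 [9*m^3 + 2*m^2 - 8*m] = 54*m + 4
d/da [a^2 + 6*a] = 2*a + 6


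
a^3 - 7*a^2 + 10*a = a*(a - 5)*(a - 2)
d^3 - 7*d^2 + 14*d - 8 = (d - 4)*(d - 2)*(d - 1)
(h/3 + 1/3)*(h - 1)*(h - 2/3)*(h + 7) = h^4/3 + 19*h^3/9 - 17*h^2/9 - 19*h/9 + 14/9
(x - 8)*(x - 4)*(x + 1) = x^3 - 11*x^2 + 20*x + 32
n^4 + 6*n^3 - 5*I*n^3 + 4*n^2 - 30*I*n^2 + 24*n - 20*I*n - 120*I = (n + 6)*(n - 5*I)*(n - 2*I)*(n + 2*I)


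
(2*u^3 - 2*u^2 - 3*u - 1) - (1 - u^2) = 2*u^3 - u^2 - 3*u - 2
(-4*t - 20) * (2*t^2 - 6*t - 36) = -8*t^3 - 16*t^2 + 264*t + 720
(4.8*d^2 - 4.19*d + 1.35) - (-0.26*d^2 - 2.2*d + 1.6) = 5.06*d^2 - 1.99*d - 0.25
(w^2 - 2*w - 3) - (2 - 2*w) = w^2 - 5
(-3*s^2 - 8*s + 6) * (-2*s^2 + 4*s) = 6*s^4 + 4*s^3 - 44*s^2 + 24*s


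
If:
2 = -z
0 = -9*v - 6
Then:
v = -2/3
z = -2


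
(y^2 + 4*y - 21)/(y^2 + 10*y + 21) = (y - 3)/(y + 3)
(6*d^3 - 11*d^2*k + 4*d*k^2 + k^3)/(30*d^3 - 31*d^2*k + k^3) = (d - k)/(5*d - k)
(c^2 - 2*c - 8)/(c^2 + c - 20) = (c + 2)/(c + 5)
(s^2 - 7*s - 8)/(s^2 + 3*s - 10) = (s^2 - 7*s - 8)/(s^2 + 3*s - 10)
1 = 1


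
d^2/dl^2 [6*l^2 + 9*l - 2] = 12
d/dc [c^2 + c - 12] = 2*c + 1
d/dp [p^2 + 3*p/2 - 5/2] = 2*p + 3/2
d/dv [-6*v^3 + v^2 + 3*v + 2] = -18*v^2 + 2*v + 3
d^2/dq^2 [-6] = 0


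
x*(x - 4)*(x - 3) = x^3 - 7*x^2 + 12*x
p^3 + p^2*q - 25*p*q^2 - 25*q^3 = (p - 5*q)*(p + q)*(p + 5*q)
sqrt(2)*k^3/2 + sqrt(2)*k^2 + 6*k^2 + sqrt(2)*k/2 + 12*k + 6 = (k + 1)*(k + 6*sqrt(2))*(sqrt(2)*k/2 + sqrt(2)/2)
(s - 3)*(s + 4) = s^2 + s - 12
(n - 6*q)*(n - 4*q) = n^2 - 10*n*q + 24*q^2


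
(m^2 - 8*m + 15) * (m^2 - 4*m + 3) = m^4 - 12*m^3 + 50*m^2 - 84*m + 45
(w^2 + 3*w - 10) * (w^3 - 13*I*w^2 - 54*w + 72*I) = w^5 + 3*w^4 - 13*I*w^4 - 64*w^3 - 39*I*w^3 - 162*w^2 + 202*I*w^2 + 540*w + 216*I*w - 720*I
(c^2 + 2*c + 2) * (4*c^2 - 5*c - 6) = 4*c^4 + 3*c^3 - 8*c^2 - 22*c - 12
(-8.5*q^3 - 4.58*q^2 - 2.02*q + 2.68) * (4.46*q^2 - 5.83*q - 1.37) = -37.91*q^5 + 29.1282*q^4 + 29.3372*q^3 + 30.004*q^2 - 12.857*q - 3.6716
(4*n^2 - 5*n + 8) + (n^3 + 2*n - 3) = n^3 + 4*n^2 - 3*n + 5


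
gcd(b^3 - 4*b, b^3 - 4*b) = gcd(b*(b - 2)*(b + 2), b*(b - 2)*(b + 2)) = b^3 - 4*b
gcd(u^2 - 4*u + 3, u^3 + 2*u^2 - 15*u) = u - 3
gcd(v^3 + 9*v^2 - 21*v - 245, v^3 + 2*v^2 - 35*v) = v^2 + 2*v - 35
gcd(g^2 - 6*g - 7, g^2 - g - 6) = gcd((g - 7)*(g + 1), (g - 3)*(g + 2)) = 1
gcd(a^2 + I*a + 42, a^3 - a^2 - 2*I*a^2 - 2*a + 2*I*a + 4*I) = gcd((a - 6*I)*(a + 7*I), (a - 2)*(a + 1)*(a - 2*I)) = 1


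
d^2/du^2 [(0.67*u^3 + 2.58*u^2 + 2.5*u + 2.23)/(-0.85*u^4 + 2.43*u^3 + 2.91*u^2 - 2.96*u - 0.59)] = (-0.96815*u^9 - 11.1843*u^8 + 0.355470000000054*u^7 + 40.239578*u^6 + 143.755374*u^5 - 218.876946*u^4 - 438.248814*u^3 - 80.252514*u^2 + 68.9142*u - 39.798306)/(0.614125*u^12 - 5.267025*u^11 + 8.75007*u^10 + 28.130523*u^9 - 65.360577*u^8 - 60.538167*u^7 + 124.98168*u^6 + 45.263706*u^5 - 86.075088*u^4 - 7.09545700000001*u^3 + 12.469119*u^2 + 3.091128*u + 0.205379)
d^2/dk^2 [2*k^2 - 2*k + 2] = 4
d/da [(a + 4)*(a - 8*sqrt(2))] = 2*a - 8*sqrt(2) + 4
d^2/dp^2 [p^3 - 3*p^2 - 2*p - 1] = 6*p - 6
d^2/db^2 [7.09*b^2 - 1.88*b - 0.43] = 14.1800000000000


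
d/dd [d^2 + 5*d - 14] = 2*d + 5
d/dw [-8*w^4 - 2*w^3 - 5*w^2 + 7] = 2*w*(-16*w^2 - 3*w - 5)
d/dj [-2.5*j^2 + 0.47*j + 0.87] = 0.47 - 5.0*j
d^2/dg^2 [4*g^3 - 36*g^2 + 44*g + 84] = 24*g - 72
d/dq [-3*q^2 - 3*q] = -6*q - 3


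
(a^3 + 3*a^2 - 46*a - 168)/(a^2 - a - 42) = a + 4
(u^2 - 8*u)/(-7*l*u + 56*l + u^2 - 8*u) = u/(-7*l + u)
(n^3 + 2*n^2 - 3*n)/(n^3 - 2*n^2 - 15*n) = (n - 1)/(n - 5)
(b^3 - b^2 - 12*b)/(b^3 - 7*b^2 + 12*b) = (b + 3)/(b - 3)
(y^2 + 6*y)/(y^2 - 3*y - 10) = y*(y + 6)/(y^2 - 3*y - 10)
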